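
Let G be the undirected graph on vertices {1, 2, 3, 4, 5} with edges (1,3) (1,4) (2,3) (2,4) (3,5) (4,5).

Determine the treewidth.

2

A width-2 tree decomposition is:
Bags: B1 = {1, 3, 4}  B2 = {2, 3, 4}  B3 = {3, 4, 5}
Tree: B1–B2, B2–B3
The largest bag has 3 vertices, giving width 2; this decomposition certifies tw(G) ≤ 2. The edges 1–4–2–3–1 form a cycle, so G is not a tree and its treewidth is at least 2. Hence tw(G) = 2 exactly.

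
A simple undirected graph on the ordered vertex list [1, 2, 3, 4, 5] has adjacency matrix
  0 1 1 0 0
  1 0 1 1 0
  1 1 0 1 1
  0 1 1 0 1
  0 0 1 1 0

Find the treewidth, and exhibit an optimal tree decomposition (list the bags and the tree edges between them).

The largest bag has 3 vertices, giving width 2; this decomposition certifies tw(G) ≤ 2. For the lower bound, the 3 vertices {1, 2, 3} are pairwise adjacent, and any tree decomposition puts a clique entirely inside one bag — forcing width ≥ 2. Hence tw(G) = 2 exactly.

Treewidth 2.
Bags: B1 = {2, 3, 4}  B2 = {1, 2, 3}  B3 = {3, 4, 5}
Tree: B1–B2, B1–B3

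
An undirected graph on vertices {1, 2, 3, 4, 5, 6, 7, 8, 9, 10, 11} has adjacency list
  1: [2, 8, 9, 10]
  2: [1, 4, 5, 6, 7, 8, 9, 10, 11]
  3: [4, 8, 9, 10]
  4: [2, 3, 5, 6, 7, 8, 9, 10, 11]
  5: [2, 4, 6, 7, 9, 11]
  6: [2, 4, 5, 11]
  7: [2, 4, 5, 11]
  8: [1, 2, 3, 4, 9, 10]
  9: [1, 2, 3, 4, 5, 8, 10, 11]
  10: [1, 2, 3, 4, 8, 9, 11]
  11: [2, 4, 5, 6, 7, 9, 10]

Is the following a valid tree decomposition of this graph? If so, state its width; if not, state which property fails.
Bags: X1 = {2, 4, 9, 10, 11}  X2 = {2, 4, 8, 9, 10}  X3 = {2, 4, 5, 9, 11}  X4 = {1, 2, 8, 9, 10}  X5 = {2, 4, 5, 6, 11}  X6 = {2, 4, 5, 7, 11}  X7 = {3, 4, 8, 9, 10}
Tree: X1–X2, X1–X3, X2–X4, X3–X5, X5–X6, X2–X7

Checking the three conditions: (i) the bags cover all of {1, 2, 3, 4, 5, 6, 7, 8, 9, 10, 11}; (ii) for each edge, some bag contains both endpoints; (iii) the bags containing any fixed vertex form a subtree. All hold, so the decomposition is valid with width 5 − 1 = 4.

Yes; width 4.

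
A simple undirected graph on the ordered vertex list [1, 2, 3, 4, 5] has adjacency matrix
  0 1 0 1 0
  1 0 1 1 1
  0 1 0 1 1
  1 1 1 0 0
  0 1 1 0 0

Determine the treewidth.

2

A width-2 tree decomposition is:
Bags: B1 = {1, 2, 4}  B2 = {2, 3, 4}  B3 = {2, 3, 5}
Tree: B1–B2, B2–B3
Each bag holds 3 vertices, so the decomposition has width 2, which upper-bounds the treewidth. Conversely, {1, 2, 4} is a clique of size 3, and the vertices of any clique must share a bag in every tree decomposition; so some bag has ≥ 3 vertices and tw(G) ≥ 2. The upper and lower bounds meet at 2, so that is the treewidth.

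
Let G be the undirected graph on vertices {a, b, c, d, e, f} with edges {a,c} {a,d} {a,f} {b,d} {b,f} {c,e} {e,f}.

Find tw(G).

2

A width-2 tree decomposition is:
Bags: B1 = {b, d, f}  B2 = {a, d, f}  B3 = {a, e, f}  B4 = {a, c, e}
Tree: B1–B2, B2–B3, B3–B4
Every bag has size at most 3, so the width is 3 − 1 = 2 and tw(G) ≤ 2. Since b–d–a–f–b is a cycle in G, G is not acyclic. Forests are exactly the graphs of treewidth ≤ 1, so tw(G) ≥ 2. Hence tw(G) = 2 exactly.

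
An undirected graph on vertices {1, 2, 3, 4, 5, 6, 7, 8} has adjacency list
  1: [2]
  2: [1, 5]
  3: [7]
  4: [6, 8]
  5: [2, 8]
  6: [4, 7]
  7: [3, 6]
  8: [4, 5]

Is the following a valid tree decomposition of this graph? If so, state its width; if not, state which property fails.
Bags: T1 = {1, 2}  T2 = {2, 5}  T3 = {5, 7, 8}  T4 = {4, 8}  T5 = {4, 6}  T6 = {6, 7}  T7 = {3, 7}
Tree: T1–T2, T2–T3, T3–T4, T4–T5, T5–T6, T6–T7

No — bags containing vertex 7 are not connected in the tree.

A tree decomposition must satisfy three properties: every vertex lies in some bag; for every edge, both endpoints lie together in some bag; and for every vertex, the bags containing it form a connected subtree. Here bags containing vertex 7 are not connected in the tree, so the decomposition is invalid.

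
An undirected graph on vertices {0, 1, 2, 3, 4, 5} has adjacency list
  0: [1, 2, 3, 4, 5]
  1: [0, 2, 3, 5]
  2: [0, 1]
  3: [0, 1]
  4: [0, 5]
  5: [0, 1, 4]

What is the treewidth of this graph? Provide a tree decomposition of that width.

Treewidth 2.
Bags: B1 = {0, 1, 5}  B2 = {0, 4, 5}  B3 = {0, 1, 3}  B4 = {0, 1, 2}
Tree: B1–B2, B1–B3, B3–B4

Every bag has size at most 3, so the width is 3 − 1 = 2 and tw(G) ≤ 2. On the other hand G contains the 3-clique {0, 1, 2}. A clique must lie in a single bag of any decomposition, so no decomposition can have width below 2. Therefore the treewidth is 2.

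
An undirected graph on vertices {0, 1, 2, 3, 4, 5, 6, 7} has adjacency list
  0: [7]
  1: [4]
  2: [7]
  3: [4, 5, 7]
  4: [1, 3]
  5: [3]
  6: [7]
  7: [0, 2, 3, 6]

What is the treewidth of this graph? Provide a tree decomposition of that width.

Each bag holds 2 vertices, so the decomposition has width 1, which upper-bounds the treewidth. G has an edge, so its treewidth is at least 1. Therefore the treewidth is 1.

Treewidth 1.
One such decomposition:
Bags: B1 = {3, 7}  B2 = {0, 7}  B3 = {3, 4}  B4 = {3, 5}  B5 = {6, 7}  B6 = {2, 7}  B7 = {1, 4}
Tree: B1–B2, B1–B3, B3–B4, B1–B5, B5–B6, B3–B7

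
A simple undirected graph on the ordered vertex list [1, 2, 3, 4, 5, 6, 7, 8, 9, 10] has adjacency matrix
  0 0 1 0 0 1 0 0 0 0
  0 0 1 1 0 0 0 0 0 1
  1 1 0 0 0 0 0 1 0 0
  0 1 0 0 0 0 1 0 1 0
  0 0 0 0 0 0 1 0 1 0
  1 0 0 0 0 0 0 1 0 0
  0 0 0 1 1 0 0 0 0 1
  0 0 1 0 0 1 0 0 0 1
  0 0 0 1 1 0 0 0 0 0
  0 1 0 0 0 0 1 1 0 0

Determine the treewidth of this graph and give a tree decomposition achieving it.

Treewidth 2.
One such decomposition:
Bags: B1 = {4, 5, 9}  B2 = {4, 5, 7}  B3 = {2, 4, 7}  B4 = {2, 7, 10}  B5 = {2, 3, 10}  B6 = {3, 8, 10}  B7 = {1, 3, 8}  B8 = {1, 6, 8}
Tree: B1–B2, B2–B3, B3–B4, B4–B5, B5–B6, B6–B7, B7–B8

Every bag has size at most 3, so the width is 3 − 1 = 2 and tw(G) ≤ 2. Since 9–5–7–4–9 is a cycle in G, G is not acyclic. Forests are exactly the graphs of treewidth ≤ 1, so tw(G) ≥ 2. Therefore the treewidth is 2.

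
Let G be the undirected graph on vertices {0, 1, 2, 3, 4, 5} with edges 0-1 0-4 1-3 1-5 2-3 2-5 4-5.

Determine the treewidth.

A width-2 tree decomposition is:
Bags: B1 = {1, 2, 3}  B2 = {1, 2, 5}  B3 = {0, 1, 5}  B4 = {0, 4, 5}
Tree: B1–B2, B2–B3, B3–B4
Each bag holds 3 vertices, so the decomposition has width 2, which upper-bounds the treewidth. The edges 3–2–5–1–3 form a cycle, so G is not a tree and its treewidth is at least 2. Therefore the treewidth is 2.

2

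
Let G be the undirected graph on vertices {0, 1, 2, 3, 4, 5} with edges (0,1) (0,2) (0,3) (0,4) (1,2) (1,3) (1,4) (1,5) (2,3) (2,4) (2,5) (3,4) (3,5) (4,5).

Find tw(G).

A width-4 tree decomposition is:
Bags: B1 = {1, 2, 3, 4, 5}  B2 = {0, 1, 2, 3, 4}
Tree: B1–B2
Every bag has size at most 5, so the width is 5 − 1 = 4 and tw(G) ≤ 4. Conversely, {0, 1, 2, 3, 4} is a clique of size 5, and the vertices of any clique must share a bag in every tree decomposition; so some bag has ≥ 5 vertices and tw(G) ≥ 4. Hence tw(G) = 4 exactly.

4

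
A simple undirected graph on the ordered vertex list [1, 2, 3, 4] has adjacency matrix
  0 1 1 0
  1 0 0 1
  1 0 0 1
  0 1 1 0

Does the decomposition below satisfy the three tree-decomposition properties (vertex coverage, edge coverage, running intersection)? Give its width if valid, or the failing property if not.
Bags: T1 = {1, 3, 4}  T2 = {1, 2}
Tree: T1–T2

No — edge (4,2) lies in no bag.

A tree decomposition must satisfy three properties: every vertex lies in some bag; for every edge, both endpoints lie together in some bag; and for every vertex, the bags containing it form a connected subtree. Here edge (4,2) lies in no bag, so the decomposition is invalid.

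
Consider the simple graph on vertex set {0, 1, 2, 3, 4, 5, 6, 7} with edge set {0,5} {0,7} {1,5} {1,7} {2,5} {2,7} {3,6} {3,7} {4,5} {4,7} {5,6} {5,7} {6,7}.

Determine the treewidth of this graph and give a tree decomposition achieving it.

The largest bag has 3 vertices, giving width 2; this decomposition certifies tw(G) ≤ 2. On the other hand G contains the 3-clique {3, 6, 7}. A clique must lie in a single bag of any decomposition, so no decomposition can have width below 2. Hence tw(G) = 2 exactly.

Treewidth 2.
Bags: B1 = {0, 5, 7}  B2 = {5, 6, 7}  B3 = {2, 5, 7}  B4 = {3, 6, 7}  B5 = {4, 5, 7}  B6 = {1, 5, 7}
Tree: B1–B2, B2–B3, B2–B4, B1–B5, B3–B6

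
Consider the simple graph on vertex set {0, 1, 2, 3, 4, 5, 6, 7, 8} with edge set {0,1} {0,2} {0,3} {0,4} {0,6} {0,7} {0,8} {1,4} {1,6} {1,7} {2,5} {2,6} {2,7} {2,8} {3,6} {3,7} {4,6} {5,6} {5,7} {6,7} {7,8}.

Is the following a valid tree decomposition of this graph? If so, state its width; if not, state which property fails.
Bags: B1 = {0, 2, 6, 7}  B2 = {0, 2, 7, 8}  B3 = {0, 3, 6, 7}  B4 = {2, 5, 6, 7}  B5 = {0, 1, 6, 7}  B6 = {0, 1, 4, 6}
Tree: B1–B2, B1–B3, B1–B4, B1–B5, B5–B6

Yes; width 3.

Every vertex of G appears in some bag (union = {0, 1, 2, 3, 4, 5, 6, 7, 8}); every edge is covered by a bag; and for each vertex v the set of bags containing v is connected in the bag tree. The decomposition is therefore valid. The largest bag has 4 vertices, so the width is 3.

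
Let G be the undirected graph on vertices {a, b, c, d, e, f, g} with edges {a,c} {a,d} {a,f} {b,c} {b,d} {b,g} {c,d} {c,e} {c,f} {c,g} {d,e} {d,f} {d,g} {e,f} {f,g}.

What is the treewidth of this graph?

A width-3 tree decomposition is:
Bags: B1 = {c, d, f, g}  B2 = {c, d, e, f}  B3 = {a, c, d, f}  B4 = {b, c, d, g}
Tree: B1–B2, B2–B3, B1–B4
Every bag has size at most 4, so the width is 4 − 1 = 3 and tw(G) ≤ 3. Conversely, {c, d, f, g} is a clique of size 4, and the vertices of any clique must share a bag in every tree decomposition; so some bag has ≥ 4 vertices and tw(G) ≥ 3. Hence tw(G) = 3 exactly.

3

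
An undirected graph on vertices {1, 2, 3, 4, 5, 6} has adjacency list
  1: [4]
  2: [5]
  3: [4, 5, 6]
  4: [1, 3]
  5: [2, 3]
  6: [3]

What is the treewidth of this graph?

1

A width-1 tree decomposition is:
Bags: B1 = {3, 6}  B2 = {3, 4}  B3 = {3, 5}  B4 = {2, 5}  B5 = {1, 4}
Tree: B1–B2, B1–B3, B3–B4, B2–B5
The largest bag has 2 vertices, giving width 1; this decomposition certifies tw(G) ≤ 1. Any graph with an edge has treewidth ≥ 1, and G has the edge 6–3. Combining the bounds, tw(G) = 1.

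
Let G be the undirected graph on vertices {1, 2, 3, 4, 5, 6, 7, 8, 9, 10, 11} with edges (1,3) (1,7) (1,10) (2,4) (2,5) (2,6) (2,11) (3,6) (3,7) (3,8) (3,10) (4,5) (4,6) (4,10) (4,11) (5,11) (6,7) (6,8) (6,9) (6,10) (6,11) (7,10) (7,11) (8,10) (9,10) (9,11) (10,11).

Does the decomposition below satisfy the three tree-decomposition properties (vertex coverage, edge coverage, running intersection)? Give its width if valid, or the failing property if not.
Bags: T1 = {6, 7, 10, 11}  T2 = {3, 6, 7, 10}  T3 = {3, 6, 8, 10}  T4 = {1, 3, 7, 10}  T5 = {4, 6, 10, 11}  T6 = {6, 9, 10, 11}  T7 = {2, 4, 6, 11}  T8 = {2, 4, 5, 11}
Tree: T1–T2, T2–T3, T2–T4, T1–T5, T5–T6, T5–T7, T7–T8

Checking the three conditions: (i) the bags cover all of {1, 2, 3, 4, 5, 6, 7, 8, 9, 10, 11}; (ii) for each edge, some bag contains both endpoints; (iii) the bags containing any fixed vertex form a subtree. All hold, so the decomposition is valid with width 4 − 1 = 3.

Yes; width 3.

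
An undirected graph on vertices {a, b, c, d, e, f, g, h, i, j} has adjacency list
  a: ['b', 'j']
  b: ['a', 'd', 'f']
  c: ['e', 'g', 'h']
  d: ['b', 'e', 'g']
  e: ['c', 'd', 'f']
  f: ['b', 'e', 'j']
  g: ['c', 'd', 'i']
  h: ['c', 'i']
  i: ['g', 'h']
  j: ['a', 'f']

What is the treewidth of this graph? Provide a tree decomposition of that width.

Treewidth 2.
One such decomposition:
Bags: B1 = {c, h, i}  B2 = {c, g, i}  B3 = {c, e, g}  B4 = {d, e, g}  B5 = {d, e, f}  B6 = {b, d, f}  B7 = {b, f, j}  B8 = {a, b, j}
Tree: B1–B2, B2–B3, B3–B4, B4–B5, B5–B6, B6–B7, B7–B8

Each bag holds 3 vertices, so the decomposition has width 2, which upper-bounds the treewidth. For the lower bound, G contains the cycle h–i–g–c–h, so G is not a forest; only forests have treewidth ≤ 1, hence tw(G) ≥ 2. Therefore the treewidth is 2.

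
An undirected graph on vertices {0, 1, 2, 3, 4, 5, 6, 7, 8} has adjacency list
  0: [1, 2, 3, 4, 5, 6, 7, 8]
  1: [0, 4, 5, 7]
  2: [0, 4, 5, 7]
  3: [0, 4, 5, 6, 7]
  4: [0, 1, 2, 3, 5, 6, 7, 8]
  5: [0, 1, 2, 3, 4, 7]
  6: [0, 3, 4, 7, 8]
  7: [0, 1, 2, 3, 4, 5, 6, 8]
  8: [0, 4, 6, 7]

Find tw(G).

A width-4 tree decomposition is:
Bags: B1 = {0, 3, 4, 5, 7}  B2 = {0, 3, 4, 6, 7}  B3 = {0, 2, 4, 5, 7}  B4 = {0, 1, 4, 5, 7}  B5 = {0, 4, 6, 7, 8}
Tree: B1–B2, B1–B3, B3–B4, B2–B5
Each bag holds 5 vertices, so the decomposition has width 4, which upper-bounds the treewidth. For the lower bound, the 5 vertices {0, 4, 6, 7, 8} are pairwise adjacent, and any tree decomposition puts a clique entirely inside one bag — forcing width ≥ 4. The upper and lower bounds meet at 4, so that is the treewidth.

4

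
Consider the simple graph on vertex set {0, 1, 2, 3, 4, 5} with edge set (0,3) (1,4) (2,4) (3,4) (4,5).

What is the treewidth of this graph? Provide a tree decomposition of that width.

Every bag has size at most 2, so the width is 2 − 1 = 1 and tw(G) ≤ 1. Since G has at least one edge (e.g. 4–5), it is not an edgeless graph, so tw(G) ≥ 1. The upper and lower bounds meet at 1, so that is the treewidth.

Treewidth 1.
One such decomposition:
Bags: B1 = {4, 5}  B2 = {1, 4}  B3 = {3, 4}  B4 = {0, 3}  B5 = {2, 4}
Tree: B1–B2, B2–B3, B3–B4, B3–B5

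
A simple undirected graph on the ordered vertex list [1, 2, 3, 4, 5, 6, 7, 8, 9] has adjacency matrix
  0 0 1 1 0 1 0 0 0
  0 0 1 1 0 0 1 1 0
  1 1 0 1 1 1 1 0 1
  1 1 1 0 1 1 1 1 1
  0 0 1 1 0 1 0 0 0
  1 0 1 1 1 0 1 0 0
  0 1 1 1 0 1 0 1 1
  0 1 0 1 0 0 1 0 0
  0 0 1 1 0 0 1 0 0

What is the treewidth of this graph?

3

A width-3 tree decomposition is:
Bags: B1 = {2, 3, 4, 7}  B2 = {3, 4, 6, 7}  B3 = {3, 4, 7, 9}  B4 = {2, 4, 7, 8}  B5 = {3, 4, 5, 6}  B6 = {1, 3, 4, 6}
Tree: B1–B2, B2–B3, B1–B4, B2–B5, B5–B6
Each bag holds 4 vertices, so the decomposition has width 3, which upper-bounds the treewidth. For the lower bound, the 4 vertices {2, 4, 7, 8} are pairwise adjacent, and any tree decomposition puts a clique entirely inside one bag — forcing width ≥ 3. Therefore the treewidth is 3.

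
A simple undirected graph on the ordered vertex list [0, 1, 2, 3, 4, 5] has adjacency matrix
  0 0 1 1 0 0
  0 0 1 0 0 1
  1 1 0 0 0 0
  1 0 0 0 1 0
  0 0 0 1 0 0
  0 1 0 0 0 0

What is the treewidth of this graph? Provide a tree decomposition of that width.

Treewidth 1.
One such decomposition:
Bags: B1 = {1, 5}  B2 = {1, 2}  B3 = {0, 2}  B4 = {0, 3}  B5 = {3, 4}
Tree: B1–B2, B2–B3, B3–B4, B4–B5

The largest bag has 2 vertices, giving width 1; this decomposition certifies tw(G) ≤ 1. Any graph with an edge has treewidth ≥ 1, and G has the edge 5–1. Combining the bounds, tw(G) = 1.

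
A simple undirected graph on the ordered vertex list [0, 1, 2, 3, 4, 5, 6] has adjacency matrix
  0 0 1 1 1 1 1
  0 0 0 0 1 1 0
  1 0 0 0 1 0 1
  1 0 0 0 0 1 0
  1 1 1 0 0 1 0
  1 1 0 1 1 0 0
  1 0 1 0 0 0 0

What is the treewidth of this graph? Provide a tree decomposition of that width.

Every bag has size at most 3, so the width is 3 − 1 = 2 and tw(G) ≤ 2. On the other hand G contains the 3-clique {0, 2, 4}. A clique must lie in a single bag of any decomposition, so no decomposition can have width below 2. Combining the bounds, tw(G) = 2.

Treewidth 2.
One such decomposition:
Bags: B1 = {0, 2, 6}  B2 = {0, 2, 4}  B3 = {0, 4, 5}  B4 = {1, 4, 5}  B5 = {0, 3, 5}
Tree: B1–B2, B2–B3, B3–B4, B3–B5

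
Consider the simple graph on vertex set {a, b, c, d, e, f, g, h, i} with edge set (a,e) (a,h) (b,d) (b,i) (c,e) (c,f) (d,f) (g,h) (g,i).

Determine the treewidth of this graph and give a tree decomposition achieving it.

Each bag holds 3 vertices, so the decomposition has width 2, which upper-bounds the treewidth. For the lower bound, G contains the cycle a–h–g–i–b–d–f–c–e–a, so G is not a forest; only forests have treewidth ≤ 1, hence tw(G) ≥ 2. The upper and lower bounds meet at 2, so that is the treewidth.

Treewidth 2.
One such decomposition:
Bags: B1 = {a, g, h}  B2 = {a, g, i}  B3 = {a, b, i}  B4 = {a, b, d}  B5 = {a, d, f}  B6 = {a, c, f}  B7 = {a, c, e}
Tree: B1–B2, B2–B3, B3–B4, B4–B5, B5–B6, B6–B7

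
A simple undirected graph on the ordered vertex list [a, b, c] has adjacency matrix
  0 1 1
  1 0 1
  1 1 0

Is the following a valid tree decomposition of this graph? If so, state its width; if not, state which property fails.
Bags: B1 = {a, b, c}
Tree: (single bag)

Yes; width 2.

Vertex coverage: the bags together contain {a, b, c}, the full vertex set. Edge coverage: each edge of G has both endpoints in at least one bag. Running intersection: for every vertex, the bags containing it form a connected subtree. All three properties hold, so this is a valid tree decomposition of width max|bag| − 1 = 2, and hence tw(G) ≤ 2.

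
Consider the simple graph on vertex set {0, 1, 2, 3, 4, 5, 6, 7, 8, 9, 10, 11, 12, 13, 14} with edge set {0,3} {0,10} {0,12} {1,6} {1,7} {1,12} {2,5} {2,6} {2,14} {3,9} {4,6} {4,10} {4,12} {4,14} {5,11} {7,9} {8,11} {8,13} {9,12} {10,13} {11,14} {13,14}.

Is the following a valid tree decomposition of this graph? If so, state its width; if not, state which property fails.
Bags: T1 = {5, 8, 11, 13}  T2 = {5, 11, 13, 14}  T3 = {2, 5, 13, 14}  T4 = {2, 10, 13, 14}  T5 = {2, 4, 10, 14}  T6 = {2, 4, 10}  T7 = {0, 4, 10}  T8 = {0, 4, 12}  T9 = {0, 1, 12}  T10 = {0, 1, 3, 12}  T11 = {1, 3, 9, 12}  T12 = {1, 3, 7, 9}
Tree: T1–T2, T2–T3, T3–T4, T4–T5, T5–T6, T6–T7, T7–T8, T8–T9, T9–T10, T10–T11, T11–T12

No — vertex 6 appears in no bag.

A tree decomposition must satisfy three properties: every vertex lies in some bag; for every edge, both endpoints lie together in some bag; and for every vertex, the bags containing it form a connected subtree. Here vertex 6 appears in no bag, so the decomposition is invalid.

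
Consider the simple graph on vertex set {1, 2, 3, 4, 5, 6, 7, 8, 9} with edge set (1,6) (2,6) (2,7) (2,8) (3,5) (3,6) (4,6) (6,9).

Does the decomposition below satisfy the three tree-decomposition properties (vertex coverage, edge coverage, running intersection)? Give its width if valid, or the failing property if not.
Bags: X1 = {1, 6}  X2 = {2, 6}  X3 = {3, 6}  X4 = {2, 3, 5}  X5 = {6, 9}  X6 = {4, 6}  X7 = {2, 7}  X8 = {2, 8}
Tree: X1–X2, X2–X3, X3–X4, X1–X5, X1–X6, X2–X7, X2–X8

No — bags containing vertex 2 are not connected in the tree.

A tree decomposition must satisfy three properties: every vertex lies in some bag; for every edge, both endpoints lie together in some bag; and for every vertex, the bags containing it form a connected subtree. Here bags containing vertex 2 are not connected in the tree, so the decomposition is invalid.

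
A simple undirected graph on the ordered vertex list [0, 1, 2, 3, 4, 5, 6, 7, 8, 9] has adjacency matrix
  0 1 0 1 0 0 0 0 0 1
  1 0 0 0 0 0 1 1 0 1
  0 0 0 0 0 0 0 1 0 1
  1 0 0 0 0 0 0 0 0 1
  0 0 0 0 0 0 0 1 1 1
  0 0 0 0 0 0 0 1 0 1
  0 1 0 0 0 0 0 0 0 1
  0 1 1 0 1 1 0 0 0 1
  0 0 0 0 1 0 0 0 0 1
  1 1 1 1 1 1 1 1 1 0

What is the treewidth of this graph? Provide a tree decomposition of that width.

Each bag holds 3 vertices, so the decomposition has width 2, which upper-bounds the treewidth. For the lower bound, the 3 vertices {0, 1, 9} are pairwise adjacent, and any tree decomposition puts a clique entirely inside one bag — forcing width ≥ 2. Therefore the treewidth is 2.

Treewidth 2.
One optimal decomposition is:
Bags: B1 = {1, 7, 9}  B2 = {0, 1, 9}  B3 = {0, 3, 9}  B4 = {4, 7, 9}  B5 = {2, 7, 9}  B6 = {1, 6, 9}  B7 = {4, 8, 9}  B8 = {5, 7, 9}
Tree: B1–B2, B2–B3, B1–B4, B1–B5, B2–B6, B4–B7, B4–B8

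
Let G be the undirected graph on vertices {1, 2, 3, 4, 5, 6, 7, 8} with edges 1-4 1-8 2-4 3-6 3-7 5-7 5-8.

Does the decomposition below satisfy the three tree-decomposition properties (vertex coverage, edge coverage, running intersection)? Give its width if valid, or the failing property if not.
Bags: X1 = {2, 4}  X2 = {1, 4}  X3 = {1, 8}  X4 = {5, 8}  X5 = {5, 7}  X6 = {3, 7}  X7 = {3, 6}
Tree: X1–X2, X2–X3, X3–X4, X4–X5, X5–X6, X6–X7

Every vertex of G appears in some bag (union = {1, 2, 3, 4, 5, 6, 7, 8}); every edge is covered by a bag; and for each vertex v the set of bags containing v is connected in the bag tree. The decomposition is therefore valid. The largest bag has 2 vertices, so the width is 1.

Yes; width 1.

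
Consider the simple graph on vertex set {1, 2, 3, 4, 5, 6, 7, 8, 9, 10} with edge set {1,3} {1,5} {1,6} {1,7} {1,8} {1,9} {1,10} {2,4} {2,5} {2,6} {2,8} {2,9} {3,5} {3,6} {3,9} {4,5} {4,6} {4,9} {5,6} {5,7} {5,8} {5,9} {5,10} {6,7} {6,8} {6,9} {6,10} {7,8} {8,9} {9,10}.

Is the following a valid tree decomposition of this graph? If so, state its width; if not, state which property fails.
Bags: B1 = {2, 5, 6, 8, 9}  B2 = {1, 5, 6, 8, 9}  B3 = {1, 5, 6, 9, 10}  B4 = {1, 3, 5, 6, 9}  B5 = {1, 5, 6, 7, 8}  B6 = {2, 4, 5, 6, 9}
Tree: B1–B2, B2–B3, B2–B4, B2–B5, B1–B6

Yes; width 4.

Checking the three conditions: (i) the bags cover all of {1, 2, 3, 4, 5, 6, 7, 8, 9, 10}; (ii) for each edge, some bag contains both endpoints; (iii) the bags containing any fixed vertex form a subtree. All hold, so the decomposition is valid with width 5 − 1 = 4.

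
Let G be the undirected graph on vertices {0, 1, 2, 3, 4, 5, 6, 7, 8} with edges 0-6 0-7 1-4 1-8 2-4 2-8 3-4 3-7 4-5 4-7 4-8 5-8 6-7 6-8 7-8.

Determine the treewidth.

A width-2 tree decomposition is:
Bags: B1 = {6, 7, 8}  B2 = {4, 7, 8}  B3 = {3, 4, 7}  B4 = {0, 6, 7}  B5 = {4, 5, 8}  B6 = {2, 4, 8}  B7 = {1, 4, 8}
Tree: B1–B2, B2–B3, B1–B4, B2–B5, B2–B6, B6–B7
The largest bag has 3 vertices, giving width 2; this decomposition certifies tw(G) ≤ 2. Conversely, {0, 6, 7} is a clique of size 3, and the vertices of any clique must share a bag in every tree decomposition; so some bag has ≥ 3 vertices and tw(G) ≥ 2. The upper and lower bounds meet at 2, so that is the treewidth.

2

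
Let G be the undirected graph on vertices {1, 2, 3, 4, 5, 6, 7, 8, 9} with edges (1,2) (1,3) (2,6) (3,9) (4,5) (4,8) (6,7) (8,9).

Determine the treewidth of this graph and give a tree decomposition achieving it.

The largest bag has 2 vertices, giving width 1; this decomposition certifies tw(G) ≤ 1. G has an edge, so its treewidth is at least 1. Hence tw(G) = 1 exactly.

Treewidth 1.
One optimal decomposition is:
Bags: B1 = {6, 7}  B2 = {2, 6}  B3 = {1, 2}  B4 = {1, 3}  B5 = {3, 9}  B6 = {8, 9}  B7 = {4, 8}  B8 = {4, 5}
Tree: B1–B2, B2–B3, B3–B4, B4–B5, B5–B6, B6–B7, B7–B8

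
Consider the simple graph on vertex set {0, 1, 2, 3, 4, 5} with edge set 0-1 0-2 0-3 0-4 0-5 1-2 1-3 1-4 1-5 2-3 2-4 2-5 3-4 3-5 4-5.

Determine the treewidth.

A width-5 tree decomposition is:
Bags: B1 = {0, 1, 2, 3, 4, 5}
Tree: (single bag)
A single bag containing all 6 vertices is trivially a valid decomposition of width 5. Conversely, {0, 1, 2, 3, 4, 5} is a clique of size 6, and the vertices of any clique must share a bag in every tree decomposition; so some bag has ≥ 6 vertices and tw(G) ≥ 5. The upper and lower bounds meet at 5, so that is the treewidth.

5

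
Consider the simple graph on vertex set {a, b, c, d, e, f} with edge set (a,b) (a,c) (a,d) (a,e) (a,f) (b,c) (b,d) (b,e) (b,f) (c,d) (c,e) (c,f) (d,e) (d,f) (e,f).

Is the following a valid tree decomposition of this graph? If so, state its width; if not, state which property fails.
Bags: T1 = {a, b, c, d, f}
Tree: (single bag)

No — vertex e appears in no bag.

A tree decomposition must satisfy three properties: every vertex lies in some bag; for every edge, both endpoints lie together in some bag; and for every vertex, the bags containing it form a connected subtree. Here vertex e appears in no bag, so the decomposition is invalid.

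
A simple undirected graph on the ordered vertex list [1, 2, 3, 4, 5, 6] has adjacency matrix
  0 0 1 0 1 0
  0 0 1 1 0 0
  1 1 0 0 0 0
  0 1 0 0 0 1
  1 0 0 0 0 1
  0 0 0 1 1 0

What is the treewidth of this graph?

2

A width-2 tree decomposition is:
Bags: B1 = {1, 2, 3}  B2 = {1, 2, 5}  B3 = {2, 5, 6}  B4 = {2, 4, 6}
Tree: B1–B2, B2–B3, B3–B4
Every bag has size at most 3, so the width is 3 − 1 = 2 and tw(G) ≤ 2. Since 2–3–1–5–6–4–2 is a cycle in G, G is not acyclic. Forests are exactly the graphs of treewidth ≤ 1, so tw(G) ≥ 2. The upper and lower bounds meet at 2, so that is the treewidth.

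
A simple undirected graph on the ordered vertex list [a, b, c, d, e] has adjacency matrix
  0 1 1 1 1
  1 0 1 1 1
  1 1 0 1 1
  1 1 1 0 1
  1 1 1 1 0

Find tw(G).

A width-4 tree decomposition is:
Bags: B1 = {a, b, c, d, e}
Tree: (single bag)
A single bag containing all 5 vertices is trivially a valid decomposition of width 4. On the other hand G contains the 5-clique {a, b, c, d, e}. A clique must lie in a single bag of any decomposition, so no decomposition can have width below 4. Therefore the treewidth is 4.

4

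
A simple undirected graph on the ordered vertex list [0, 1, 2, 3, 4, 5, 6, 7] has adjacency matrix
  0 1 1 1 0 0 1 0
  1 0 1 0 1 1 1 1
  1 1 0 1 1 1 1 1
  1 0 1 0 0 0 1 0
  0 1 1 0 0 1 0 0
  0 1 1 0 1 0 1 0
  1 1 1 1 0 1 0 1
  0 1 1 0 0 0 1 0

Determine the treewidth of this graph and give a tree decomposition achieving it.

Each bag holds 4 vertices, so the decomposition has width 3, which upper-bounds the treewidth. For the lower bound, the 4 vertices {1, 2, 4, 5} are pairwise adjacent, and any tree decomposition puts a clique entirely inside one bag — forcing width ≥ 3. Hence tw(G) = 3 exactly.

Treewidth 3.
One such decomposition:
Bags: B1 = {0, 2, 3, 6}  B2 = {0, 1, 2, 6}  B3 = {1, 2, 5, 6}  B4 = {1, 2, 6, 7}  B5 = {1, 2, 4, 5}
Tree: B1–B2, B2–B3, B2–B4, B3–B5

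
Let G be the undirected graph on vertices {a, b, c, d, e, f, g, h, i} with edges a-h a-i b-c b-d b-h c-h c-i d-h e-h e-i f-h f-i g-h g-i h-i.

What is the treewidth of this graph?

A width-2 tree decomposition is:
Bags: B1 = {g, h, i}  B2 = {c, h, i}  B3 = {b, c, h}  B4 = {b, d, h}  B5 = {e, h, i}  B6 = {f, h, i}  B7 = {a, h, i}
Tree: B1–B2, B2–B3, B3–B4, B1–B5, B2–B6, B1–B7
The largest bag has 3 vertices, giving width 2; this decomposition certifies tw(G) ≤ 2. Conversely, {b, d, h} is a clique of size 3, and the vertices of any clique must share a bag in every tree decomposition; so some bag has ≥ 3 vertices and tw(G) ≥ 2. Combining the bounds, tw(G) = 2.

2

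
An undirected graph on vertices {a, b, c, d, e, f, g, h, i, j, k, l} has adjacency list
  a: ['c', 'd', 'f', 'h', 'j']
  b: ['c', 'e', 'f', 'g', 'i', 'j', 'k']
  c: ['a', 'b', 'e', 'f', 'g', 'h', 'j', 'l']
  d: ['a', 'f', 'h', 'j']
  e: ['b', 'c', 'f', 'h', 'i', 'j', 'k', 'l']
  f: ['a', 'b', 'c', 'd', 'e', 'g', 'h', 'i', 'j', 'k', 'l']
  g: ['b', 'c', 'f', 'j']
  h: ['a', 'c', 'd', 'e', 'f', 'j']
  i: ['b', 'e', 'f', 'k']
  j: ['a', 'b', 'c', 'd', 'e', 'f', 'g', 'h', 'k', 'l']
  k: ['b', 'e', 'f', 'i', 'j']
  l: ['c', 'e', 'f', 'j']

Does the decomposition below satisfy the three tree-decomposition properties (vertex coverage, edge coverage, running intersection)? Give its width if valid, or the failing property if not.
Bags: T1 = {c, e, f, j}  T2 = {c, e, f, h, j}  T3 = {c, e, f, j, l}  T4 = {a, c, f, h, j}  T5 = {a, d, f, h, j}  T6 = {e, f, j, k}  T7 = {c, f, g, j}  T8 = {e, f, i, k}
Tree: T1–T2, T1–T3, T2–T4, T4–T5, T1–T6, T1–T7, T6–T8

No — vertex b appears in no bag.

A tree decomposition must satisfy three properties: every vertex lies in some bag; for every edge, both endpoints lie together in some bag; and for every vertex, the bags containing it form a connected subtree. Here vertex b appears in no bag, so the decomposition is invalid.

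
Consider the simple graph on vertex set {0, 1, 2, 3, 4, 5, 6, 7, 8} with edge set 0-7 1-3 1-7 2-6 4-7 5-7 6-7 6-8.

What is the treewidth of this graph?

A width-1 tree decomposition is:
Bags: B1 = {6, 7}  B2 = {6, 8}  B3 = {5, 7}  B4 = {1, 7}  B5 = {1, 3}  B6 = {0, 7}  B7 = {4, 7}  B8 = {2, 6}
Tree: B1–B2, B1–B3, B1–B4, B4–B5, B4–B6, B1–B7, B1–B8
The largest bag has 2 vertices, giving width 1; this decomposition certifies tw(G) ≤ 1. Since G has at least one edge (e.g. 7–6), it is not an edgeless graph, so tw(G) ≥ 1. Therefore the treewidth is 1.

1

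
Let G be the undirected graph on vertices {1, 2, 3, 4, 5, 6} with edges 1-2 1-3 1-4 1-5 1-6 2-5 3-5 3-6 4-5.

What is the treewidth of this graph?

2

A width-2 tree decomposition is:
Bags: B1 = {1, 4, 5}  B2 = {1, 3, 5}  B3 = {1, 3, 6}  B4 = {1, 2, 5}
Tree: B1–B2, B2–B3, B1–B4
Every bag has size at most 3, so the width is 3 − 1 = 2 and tw(G) ≤ 2. For the lower bound, the 3 vertices {1, 2, 5} are pairwise adjacent, and any tree decomposition puts a clique entirely inside one bag — forcing width ≥ 2. The upper and lower bounds meet at 2, so that is the treewidth.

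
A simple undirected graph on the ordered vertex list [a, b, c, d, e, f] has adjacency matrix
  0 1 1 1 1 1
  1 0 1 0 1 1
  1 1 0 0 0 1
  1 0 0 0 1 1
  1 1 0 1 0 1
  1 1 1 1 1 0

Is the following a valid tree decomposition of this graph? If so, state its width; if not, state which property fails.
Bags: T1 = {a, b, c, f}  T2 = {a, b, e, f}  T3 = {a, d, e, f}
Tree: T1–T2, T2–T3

Yes; width 3.

Vertex coverage: the bags together contain {a, b, c, d, e, f}, the full vertex set. Edge coverage: each edge of G has both endpoints in at least one bag. Running intersection: for every vertex, the bags containing it form a connected subtree. All three properties hold, so this is a valid tree decomposition of width max|bag| − 1 = 3, and hence tw(G) ≤ 3.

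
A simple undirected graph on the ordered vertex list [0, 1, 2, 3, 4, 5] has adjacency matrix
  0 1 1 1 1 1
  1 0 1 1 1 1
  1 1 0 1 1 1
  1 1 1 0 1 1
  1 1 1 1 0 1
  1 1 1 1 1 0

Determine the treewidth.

5

A width-5 tree decomposition is:
Bags: B1 = {0, 1, 2, 3, 4, 5}
Tree: (single bag)
A single bag containing all 6 vertices is trivially a valid decomposition of width 5. For the lower bound, the 6 vertices {0, 1, 2, 3, 4, 5} are pairwise adjacent, and any tree decomposition puts a clique entirely inside one bag — forcing width ≥ 5. Therefore the treewidth is 5.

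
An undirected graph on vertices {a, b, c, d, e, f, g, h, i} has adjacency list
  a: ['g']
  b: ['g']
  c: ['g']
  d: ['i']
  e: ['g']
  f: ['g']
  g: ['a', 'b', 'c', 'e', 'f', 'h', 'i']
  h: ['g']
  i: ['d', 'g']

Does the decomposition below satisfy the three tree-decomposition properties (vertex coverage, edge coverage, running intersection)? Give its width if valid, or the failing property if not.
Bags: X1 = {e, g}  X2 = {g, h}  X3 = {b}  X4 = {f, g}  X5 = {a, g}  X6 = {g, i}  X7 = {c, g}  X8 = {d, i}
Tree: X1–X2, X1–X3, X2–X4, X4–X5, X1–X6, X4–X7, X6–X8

No — edge (g,b) lies in no bag.

A tree decomposition must satisfy three properties: every vertex lies in some bag; for every edge, both endpoints lie together in some bag; and for every vertex, the bags containing it form a connected subtree. Here edge (g,b) lies in no bag, so the decomposition is invalid.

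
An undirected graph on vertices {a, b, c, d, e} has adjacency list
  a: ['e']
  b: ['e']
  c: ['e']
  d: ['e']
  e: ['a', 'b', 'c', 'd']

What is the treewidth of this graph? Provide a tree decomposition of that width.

The largest bag has 2 vertices, giving width 1; this decomposition certifies tw(G) ≤ 1. Any graph with an edge has treewidth ≥ 1, and G has the edge e–b. The upper and lower bounds meet at 1, so that is the treewidth.

Treewidth 1.
Bags: B1 = {b, e}  B2 = {c, e}  B3 = {d, e}  B4 = {a, e}
Tree: B1–B2, B1–B3, B3–B4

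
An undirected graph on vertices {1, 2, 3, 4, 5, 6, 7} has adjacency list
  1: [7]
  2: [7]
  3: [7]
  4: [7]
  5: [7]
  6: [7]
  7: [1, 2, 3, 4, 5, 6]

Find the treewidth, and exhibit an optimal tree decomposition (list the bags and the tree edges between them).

Treewidth 1.
One such decomposition:
Bags: B1 = {6, 7}  B2 = {1, 7}  B3 = {3, 7}  B4 = {2, 7}  B5 = {5, 7}  B6 = {4, 7}
Tree: B1–B2, B1–B3, B3–B4, B1–B5, B2–B6

The largest bag has 2 vertices, giving width 1; this decomposition certifies tw(G) ≤ 1. G has an edge, so its treewidth is at least 1. The upper and lower bounds meet at 1, so that is the treewidth.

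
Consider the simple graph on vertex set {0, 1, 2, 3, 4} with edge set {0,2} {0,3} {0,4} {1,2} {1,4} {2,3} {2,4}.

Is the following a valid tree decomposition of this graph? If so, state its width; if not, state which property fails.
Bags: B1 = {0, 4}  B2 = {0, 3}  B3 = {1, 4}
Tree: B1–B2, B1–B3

A tree decomposition must satisfy three properties: every vertex lies in some bag; for every edge, both endpoints lie together in some bag; and for every vertex, the bags containing it form a connected subtree. Here vertex 2 appears in no bag, so the decomposition is invalid.

No — vertex 2 appears in no bag.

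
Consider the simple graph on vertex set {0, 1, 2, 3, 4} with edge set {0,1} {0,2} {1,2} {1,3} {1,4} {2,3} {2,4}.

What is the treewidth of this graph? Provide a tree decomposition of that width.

The largest bag has 3 vertices, giving width 2; this decomposition certifies tw(G) ≤ 2. Conversely, {0, 1, 2} is a clique of size 3, and the vertices of any clique must share a bag in every tree decomposition; so some bag has ≥ 3 vertices and tw(G) ≥ 2. Combining the bounds, tw(G) = 2.

Treewidth 2.
Bags: B1 = {0, 1, 2}  B2 = {1, 2, 4}  B3 = {1, 2, 3}
Tree: B1–B2, B1–B3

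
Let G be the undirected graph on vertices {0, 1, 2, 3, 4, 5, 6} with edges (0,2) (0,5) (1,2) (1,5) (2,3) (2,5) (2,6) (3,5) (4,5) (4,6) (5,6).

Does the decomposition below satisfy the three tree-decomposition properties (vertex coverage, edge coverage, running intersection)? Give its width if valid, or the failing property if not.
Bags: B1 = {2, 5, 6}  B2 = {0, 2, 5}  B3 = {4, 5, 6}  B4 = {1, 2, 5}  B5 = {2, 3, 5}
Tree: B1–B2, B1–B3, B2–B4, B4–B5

Yes; width 2.

Checking the three conditions: (i) the bags cover all of {0, 1, 2, 3, 4, 5, 6}; (ii) for each edge, some bag contains both endpoints; (iii) the bags containing any fixed vertex form a subtree. All hold, so the decomposition is valid with width 3 − 1 = 2.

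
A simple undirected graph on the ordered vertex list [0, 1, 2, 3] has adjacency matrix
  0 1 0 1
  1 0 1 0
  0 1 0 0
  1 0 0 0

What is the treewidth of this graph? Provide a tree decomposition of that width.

Treewidth 1.
Bags: B1 = {0, 3}  B2 = {0, 1}  B3 = {1, 2}
Tree: B1–B2, B2–B3

The largest bag has 2 vertices, giving width 1; this decomposition certifies tw(G) ≤ 1. Since G has at least one edge (e.g. 3–0), it is not an edgeless graph, so tw(G) ≥ 1. Combining the bounds, tw(G) = 1.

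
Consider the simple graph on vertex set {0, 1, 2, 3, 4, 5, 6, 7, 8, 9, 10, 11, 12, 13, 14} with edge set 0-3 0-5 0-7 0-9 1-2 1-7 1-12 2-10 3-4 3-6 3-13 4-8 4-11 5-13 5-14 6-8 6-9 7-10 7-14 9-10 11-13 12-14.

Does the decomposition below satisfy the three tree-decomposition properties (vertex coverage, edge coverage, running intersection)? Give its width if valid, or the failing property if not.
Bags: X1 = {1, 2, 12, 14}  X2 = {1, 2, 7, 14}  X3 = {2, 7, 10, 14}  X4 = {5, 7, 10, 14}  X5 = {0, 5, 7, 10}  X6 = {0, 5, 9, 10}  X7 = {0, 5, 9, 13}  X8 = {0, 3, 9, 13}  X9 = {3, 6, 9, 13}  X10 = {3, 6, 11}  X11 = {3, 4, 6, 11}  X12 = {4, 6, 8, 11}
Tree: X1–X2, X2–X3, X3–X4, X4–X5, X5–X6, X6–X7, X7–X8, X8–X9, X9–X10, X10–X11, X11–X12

No — edge (13,11) lies in no bag.

A tree decomposition must satisfy three properties: every vertex lies in some bag; for every edge, both endpoints lie together in some bag; and for every vertex, the bags containing it form a connected subtree. Here edge (13,11) lies in no bag, so the decomposition is invalid.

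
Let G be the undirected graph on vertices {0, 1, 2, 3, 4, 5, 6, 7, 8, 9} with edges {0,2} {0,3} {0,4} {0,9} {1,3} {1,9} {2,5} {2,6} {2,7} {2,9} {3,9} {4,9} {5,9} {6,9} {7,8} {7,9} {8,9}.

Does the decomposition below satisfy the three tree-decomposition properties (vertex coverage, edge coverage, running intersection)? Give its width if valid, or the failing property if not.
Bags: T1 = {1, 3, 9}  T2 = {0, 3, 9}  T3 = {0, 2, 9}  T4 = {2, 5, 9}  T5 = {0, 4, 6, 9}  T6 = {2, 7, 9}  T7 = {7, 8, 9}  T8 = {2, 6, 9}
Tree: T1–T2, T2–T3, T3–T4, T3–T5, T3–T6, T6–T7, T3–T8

A tree decomposition must satisfy three properties: every vertex lies in some bag; for every edge, both endpoints lie together in some bag; and for every vertex, the bags containing it form a connected subtree. Here bags containing vertex 6 are not connected in the tree, so the decomposition is invalid.

No — bags containing vertex 6 are not connected in the tree.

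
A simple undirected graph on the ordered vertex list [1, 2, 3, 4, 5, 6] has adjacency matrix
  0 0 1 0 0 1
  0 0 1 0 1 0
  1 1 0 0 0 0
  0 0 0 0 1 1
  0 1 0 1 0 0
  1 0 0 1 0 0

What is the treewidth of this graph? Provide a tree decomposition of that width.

Treewidth 2.
Bags: B1 = {2, 3, 5}  B2 = {3, 4, 5}  B3 = {3, 4, 6}  B4 = {1, 3, 6}
Tree: B1–B2, B2–B3, B3–B4

Every bag has size at most 3, so the width is 3 − 1 = 2 and tw(G) ≤ 2. The edges 3–2–5–4–6–1–3 form a cycle, so G is not a tree and its treewidth is at least 2. Therefore the treewidth is 2.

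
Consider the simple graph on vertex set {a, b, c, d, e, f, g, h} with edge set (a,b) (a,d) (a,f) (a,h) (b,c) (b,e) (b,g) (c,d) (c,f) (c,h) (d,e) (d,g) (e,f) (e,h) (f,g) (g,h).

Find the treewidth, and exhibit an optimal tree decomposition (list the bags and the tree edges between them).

The largest bag has 5 vertices, giving width 4; this decomposition certifies tw(G) ≤ 4. For the lower bound: the 5 vertex sets {b,e}, {c,h}, {f,g}, {d}, {a} are disjoint, each induces a connected subgraph, and every pair is joined by at least one edge of G. Contracting each set to a single vertex therefore yields K_{5} as a minor, and since treewidth is minor-monotone, tw(G) ≥ tw(K_{5}) = 4. The upper and lower bounds meet at 4, so that is the treewidth.

Treewidth 4.
One such decomposition:
Bags: B1 = {b, d, e, f, h}  B2 = {b, c, d, f, h}  B3 = {b, d, f, g, h}  B4 = {a, b, d, f, h}
Tree: B1–B2, B2–B3, B3–B4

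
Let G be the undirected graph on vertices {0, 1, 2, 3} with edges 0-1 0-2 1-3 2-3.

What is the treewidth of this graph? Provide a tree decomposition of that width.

The largest bag has 3 vertices, giving width 2; this decomposition certifies tw(G) ≤ 2. For the lower bound, G contains the cycle 2–3–1–0–2, so G is not a forest; only forests have treewidth ≤ 1, hence tw(G) ≥ 2. The upper and lower bounds meet at 2, so that is the treewidth.

Treewidth 2.
One optimal decomposition is:
Bags: B1 = {1, 2, 3}  B2 = {0, 1, 2}
Tree: B1–B2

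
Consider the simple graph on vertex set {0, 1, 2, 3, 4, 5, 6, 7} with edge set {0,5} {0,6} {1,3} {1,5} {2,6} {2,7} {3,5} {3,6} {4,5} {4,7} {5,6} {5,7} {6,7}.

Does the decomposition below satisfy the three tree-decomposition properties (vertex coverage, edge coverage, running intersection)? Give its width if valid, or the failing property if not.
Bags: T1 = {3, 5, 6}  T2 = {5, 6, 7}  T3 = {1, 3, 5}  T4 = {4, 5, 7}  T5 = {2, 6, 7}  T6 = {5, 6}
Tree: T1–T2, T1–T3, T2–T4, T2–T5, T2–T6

A tree decomposition must satisfy three properties: every vertex lies in some bag; for every edge, both endpoints lie together in some bag; and for every vertex, the bags containing it form a connected subtree. Here vertex 0 appears in no bag, so the decomposition is invalid.

No — vertex 0 appears in no bag.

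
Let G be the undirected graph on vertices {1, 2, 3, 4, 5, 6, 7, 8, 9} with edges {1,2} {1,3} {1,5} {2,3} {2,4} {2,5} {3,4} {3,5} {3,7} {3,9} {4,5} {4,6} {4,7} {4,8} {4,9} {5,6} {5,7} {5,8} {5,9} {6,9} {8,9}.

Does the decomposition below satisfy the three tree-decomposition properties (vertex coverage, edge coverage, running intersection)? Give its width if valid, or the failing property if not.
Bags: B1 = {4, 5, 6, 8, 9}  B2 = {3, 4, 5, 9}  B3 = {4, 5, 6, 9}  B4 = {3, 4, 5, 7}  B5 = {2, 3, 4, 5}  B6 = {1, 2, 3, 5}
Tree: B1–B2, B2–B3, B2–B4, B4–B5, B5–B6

A tree decomposition must satisfy three properties: every vertex lies in some bag; for every edge, both endpoints lie together in some bag; and for every vertex, the bags containing it form a connected subtree. Here bags containing vertex 6 are not connected in the tree, so the decomposition is invalid.

No — bags containing vertex 6 are not connected in the tree.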